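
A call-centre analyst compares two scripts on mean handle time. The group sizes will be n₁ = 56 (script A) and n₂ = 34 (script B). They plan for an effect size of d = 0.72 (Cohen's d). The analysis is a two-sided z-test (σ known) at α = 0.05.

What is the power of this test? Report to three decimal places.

Power ≈ 0.912

Noncentrality parameter: δ = d / √(1/n₁ + 1/n₂) = 0.72 / √(1/56 + 1/34) = 3.3117
Two-sided α = 0.05 → critical value z_{0.025} = 1.960.
Power = Φ(δ − 1.960) + Φ(−δ − 1.960) = Φ(1.352) + Φ(-5.272) = 0.9118 + 0.0000 = 0.9118.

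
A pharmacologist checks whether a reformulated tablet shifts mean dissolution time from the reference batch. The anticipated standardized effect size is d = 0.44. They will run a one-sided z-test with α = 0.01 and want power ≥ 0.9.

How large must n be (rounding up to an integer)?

n = 68

Set Φ(δ − 2.326) = 0.9; then δ − 2.326 = Φ⁻¹(0.9) = 1.282, giving δ = 3.608.
δ = d·√n ⇒ n = (δ/d)² = (3.608 / 0.44)² = 67.24.
Rounding up, n = 68.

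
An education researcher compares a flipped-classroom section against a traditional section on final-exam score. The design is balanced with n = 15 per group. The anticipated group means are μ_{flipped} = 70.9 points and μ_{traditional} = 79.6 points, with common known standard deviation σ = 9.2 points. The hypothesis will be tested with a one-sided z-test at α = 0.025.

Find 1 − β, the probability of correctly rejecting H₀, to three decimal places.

Standardized effect: d = |μ_{flipped} − μ_{traditional}| / σ = |70.9 − 79.6| / 9.2 = 0.9457
Noncentrality parameter: δ = d·√(n/2) = 0.9457 × √(15/2) = 2.5898
Critical value for a one-sided test at α = 0.025: z_α = 1.960.
Power = P(Z > 1.960 − δ) = Φ(0.630) = 0.7356.

Power ≈ 0.736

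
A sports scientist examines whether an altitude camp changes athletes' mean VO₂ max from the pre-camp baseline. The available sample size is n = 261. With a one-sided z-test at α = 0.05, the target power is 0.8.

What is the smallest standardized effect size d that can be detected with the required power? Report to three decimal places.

Required noncentrality: δ = z_{0.05} + z_{0.20} = 1.645 + 0.842 = 2.486.
δ = d·√n ⇒ d = δ/√n = 2.486/√261 = 0.1539.

d ≈ 0.154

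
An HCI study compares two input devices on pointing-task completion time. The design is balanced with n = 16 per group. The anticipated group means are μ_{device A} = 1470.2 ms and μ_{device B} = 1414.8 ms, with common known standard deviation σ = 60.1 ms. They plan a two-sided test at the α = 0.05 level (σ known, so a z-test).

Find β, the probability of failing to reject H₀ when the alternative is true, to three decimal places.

β ≈ 0.259

Standardized effect: d = |μ_{device A} − μ_{device B}| / σ = |1470.2 − 1414.8| / 60.1 = 0.9218
Noncentrality parameter: δ = d·√(n/2) = 0.9218 × √(16/2) = 2.6072
Critical value for a two-sided test at α = 0.05: z_{α/2} = 1.960.
Power = Φ(δ − 1.960) + Φ(−δ − 1.960) = Φ(0.647) + Φ(-4.567) = 0.7413 + 0.0000 = 0.7413.
Type II error: β = 1 − power = 1 − 0.7413 = 0.2587.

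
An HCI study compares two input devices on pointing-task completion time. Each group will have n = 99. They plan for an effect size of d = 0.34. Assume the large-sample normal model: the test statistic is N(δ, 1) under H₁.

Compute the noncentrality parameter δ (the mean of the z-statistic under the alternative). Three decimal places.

δ ≈ 2.392

The noncentrality parameter scales effect size by the design's sample-size factor: δ = d·√(n/2) = 0.34 × √(99/2) = 2.3921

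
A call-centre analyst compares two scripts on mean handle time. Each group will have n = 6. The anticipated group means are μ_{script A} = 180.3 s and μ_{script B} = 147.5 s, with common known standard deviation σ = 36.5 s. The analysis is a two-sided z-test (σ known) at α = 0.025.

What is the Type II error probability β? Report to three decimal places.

Standardized effect: d = |μ_{script A} − μ_{script B}| / σ = |180.3 − 147.5| / 36.5 = 0.8986
Noncentrality parameter: δ = d·√(n/2) = 0.8986 × √(6/2) = 1.5565
Critical value for a two-sided test at α = 0.025: z_{α/2} = 2.241.
Power = Φ(δ − 2.241) + Φ(−δ − 2.241) = Φ(-0.685) + Φ(-3.798) = 0.2467 + 0.0001 = 0.2468.
Type II error: β = 1 − power = 1 − 0.2468 = 0.7532.

β ≈ 0.753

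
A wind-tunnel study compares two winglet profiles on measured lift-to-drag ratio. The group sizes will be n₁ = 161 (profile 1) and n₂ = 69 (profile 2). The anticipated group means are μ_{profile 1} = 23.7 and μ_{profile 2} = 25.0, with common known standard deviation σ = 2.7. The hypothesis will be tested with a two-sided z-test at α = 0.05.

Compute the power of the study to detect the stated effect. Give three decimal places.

Power ≈ 0.917

Standardized effect: d = |μ_{profile 1} − μ_{profile 2}| / σ = |23.7 − 25.0| / 2.7 = 0.4815
Noncentrality parameter: δ = d / √(1/n₁ + 1/n₂) = 0.4815 / √(1/161 + 1/69) = 3.3462
Two-sided α = 0.05 → critical value z_{0.025} = 1.960.
Power = Φ(δ − 1.960) + Φ(−δ − 1.960) = Φ(1.386) + Φ(-5.306) = 0.9172 + 0.0000 = 0.9172.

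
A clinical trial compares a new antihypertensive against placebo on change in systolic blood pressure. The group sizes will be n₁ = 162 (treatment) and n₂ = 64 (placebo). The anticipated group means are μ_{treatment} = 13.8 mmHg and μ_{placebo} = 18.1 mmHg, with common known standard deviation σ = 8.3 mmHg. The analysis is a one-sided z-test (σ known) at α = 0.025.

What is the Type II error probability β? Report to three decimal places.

Standardized effect: d = |μ_{treatment} − μ_{placebo}| / σ = |13.8 − 18.1| / 8.3 = 0.5181
Noncentrality parameter: δ = d / √(1/n₁ + 1/n₂) = 0.5181 / √(1/162 + 1/64) = 3.5090
One-sided α = 0.025 → critical value z_{0.025} = 1.960.
Power = P(Z > 1.960 − δ) = Φ(1.549) = 0.9393.
Type II error: β = 1 − power = 1 − 0.9393 = 0.0607.

β ≈ 0.061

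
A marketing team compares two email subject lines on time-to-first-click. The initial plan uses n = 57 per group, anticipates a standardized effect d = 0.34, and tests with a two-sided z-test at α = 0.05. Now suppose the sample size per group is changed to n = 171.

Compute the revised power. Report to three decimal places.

Power ≈ 0.882

With n = 171 per group: δ = d·√(n/2) = 0.34 × √(171/2) = 3.1439. Critical value z_{0.025} = 1.960.
Revised power = Φ(δ − 1.960) + Φ(−δ − 1.960) = Φ(1.184) + Φ(-5.104) = 0.8818 + 0.0000 = 0.8818.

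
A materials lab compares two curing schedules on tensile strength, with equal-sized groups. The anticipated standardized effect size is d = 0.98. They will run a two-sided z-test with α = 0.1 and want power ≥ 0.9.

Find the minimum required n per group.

Set Φ(δ − 1.645) = 0.9; then δ − 1.645 = Φ⁻¹(0.9) = 1.282, giving δ = 2.926.
(For δ > 0 the lower-tail rejection region contributes negligibly to power, so the one-term inversion is standard.)
δ = d·√(n/2) ⇒ n = 2(δ/d)² = 2 × (2.926 / 0.98)² = 17.83.
Round up to the next whole unit.

n = 18 per group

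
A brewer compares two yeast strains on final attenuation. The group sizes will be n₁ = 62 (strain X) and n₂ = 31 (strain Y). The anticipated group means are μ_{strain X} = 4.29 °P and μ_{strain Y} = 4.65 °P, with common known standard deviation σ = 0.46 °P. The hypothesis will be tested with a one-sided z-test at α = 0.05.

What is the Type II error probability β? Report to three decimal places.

Standardized effect: d = |μ_{strain X} − μ_{strain Y}| / σ = |4.29 − 4.65| / 0.46 = 0.7826
Noncentrality parameter: δ = d / √(1/n₁ + 1/n₂) = 0.7826 / √(1/62 + 1/31) = 3.5578
Critical value for a one-sided test at α = 0.05: z_α = 1.645.
Power = Φ(δ − 1.645) = Φ(1.913) = 0.9721.
Type II error: β = 1 − power = 1 − 0.9721 = 0.0279.

β ≈ 0.028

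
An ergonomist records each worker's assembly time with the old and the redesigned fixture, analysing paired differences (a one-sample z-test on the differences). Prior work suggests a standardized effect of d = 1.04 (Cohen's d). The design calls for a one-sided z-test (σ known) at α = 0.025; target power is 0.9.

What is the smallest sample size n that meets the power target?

n = 10

For power 0.9 need Φ(δ − z_{0.025}) = 0.9, so δ = z_{0.025} + z_{0.10} = 1.960 + 1.282 = 3.242.
δ = d·√n ⇒ n = (δ/d)² = (3.242 / 1.04)² = 9.71.
Round up to the next whole unit.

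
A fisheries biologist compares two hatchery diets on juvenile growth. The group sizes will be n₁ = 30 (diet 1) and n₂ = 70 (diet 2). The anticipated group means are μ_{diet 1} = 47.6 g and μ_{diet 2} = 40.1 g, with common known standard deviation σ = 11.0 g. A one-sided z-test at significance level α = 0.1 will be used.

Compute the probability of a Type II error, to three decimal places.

β ≈ 0.033

Standardized effect: d = |μ_{diet 1} − μ_{diet 2}| / σ = |47.6 − 40.1| / 11.0 = 0.6818
Noncentrality parameter: δ = d / √(1/n₁ + 1/n₂) = 0.6818 / √(1/30 + 1/70) = 3.1245
One-sided α = 0.1 → critical value z_{0.1} = 1.282.
Power = Φ(δ − 1.282) = Φ(1.843) = 0.9673.
Type II error: β = 1 − power = 1 − 0.9673 = 0.0327.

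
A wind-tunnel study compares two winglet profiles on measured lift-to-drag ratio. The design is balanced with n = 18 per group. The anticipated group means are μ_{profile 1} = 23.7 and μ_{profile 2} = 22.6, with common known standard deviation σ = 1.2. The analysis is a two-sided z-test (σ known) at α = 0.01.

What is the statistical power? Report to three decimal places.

Standardized effect: d = |μ_{profile 1} − μ_{profile 2}| / σ = |23.7 − 22.6| / 1.2 = 0.9167
Noncentrality parameter: δ = d·√(n/2) = 0.9167 × √(18/2) = 2.7500
Two-sided α = 0.01 → critical value z_{0.005} = 2.576.
Power = Φ(δ − 2.576) + Φ(−δ − 2.576) = Φ(0.174) + Φ(-5.326) = 0.5691 + 0.0000 = 0.5691.

Power ≈ 0.569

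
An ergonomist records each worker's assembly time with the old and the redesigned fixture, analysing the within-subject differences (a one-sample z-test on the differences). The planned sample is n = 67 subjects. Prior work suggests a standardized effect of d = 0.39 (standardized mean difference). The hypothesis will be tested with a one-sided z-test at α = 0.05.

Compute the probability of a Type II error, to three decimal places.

Noncentrality parameter: δ = d·√n = 0.39 × √67 = 3.1923
One-sided α = 0.05 → critical value z_{0.05} = 1.645.
Power = P(Z > 1.645 − δ) = Φ(1.547) = 0.9391.
Type II error: β = 1 − power = 1 − 0.9391 = 0.0609.

β ≈ 0.061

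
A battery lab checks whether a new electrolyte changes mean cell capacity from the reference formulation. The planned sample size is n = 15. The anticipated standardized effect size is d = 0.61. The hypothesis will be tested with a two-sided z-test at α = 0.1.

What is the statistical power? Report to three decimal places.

Noncentrality parameter: δ = d·√n = 0.61 × √15 = 2.3625
Two-sided α = 0.1 → critical value z_{0.05} = 1.645.
Power = Φ(δ − 1.645) + Φ(−δ − 1.645) = Φ(0.718) + Φ(-4.007) = 0.7635 + 0.0000 = 0.7635.

Power ≈ 0.764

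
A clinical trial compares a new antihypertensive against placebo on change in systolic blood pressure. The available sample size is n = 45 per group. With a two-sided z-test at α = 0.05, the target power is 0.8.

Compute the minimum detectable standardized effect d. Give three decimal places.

Required noncentrality: δ = z_{0.025} + z_{0.20} = 1.960 + 0.842 = 2.802.
(Lower-tail contribution to power is negligible for δ > 0.)
δ = d·√(n/2) ⇒ d = δ/√(n/2) = 2.802/√(45/2) = 0.5906.

d ≈ 0.591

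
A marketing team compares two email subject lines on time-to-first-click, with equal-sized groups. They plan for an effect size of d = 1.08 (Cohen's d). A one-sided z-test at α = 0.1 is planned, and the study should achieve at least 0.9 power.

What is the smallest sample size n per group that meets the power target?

For power 0.9 need Φ(δ − z_{0.1}) = 0.9, so δ = z_{0.1} + z_{0.10} = 1.282 + 1.282 = 2.563.
δ = d·√(n/2) ⇒ n = 2(δ/d)² = 2 × (2.563 / 1.08)² = 11.26.
Rounding up, n = 12 per group.

n = 12 per group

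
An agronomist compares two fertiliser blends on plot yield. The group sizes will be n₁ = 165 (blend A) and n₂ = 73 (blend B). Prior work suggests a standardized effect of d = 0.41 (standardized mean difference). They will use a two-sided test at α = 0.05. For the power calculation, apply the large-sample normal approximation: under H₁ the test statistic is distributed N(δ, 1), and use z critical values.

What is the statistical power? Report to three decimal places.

Power ≈ 0.831

Noncentrality parameter: δ = d / √(1/n₁ + 1/n₂) = 0.41 / √(1/165 + 1/73) = 2.9167
Critical value for a two-sided test at α = 0.05: z_{α/2} = 1.960.
Power = Φ(δ − 1.960) + Φ(−δ − 1.960) = Φ(0.957) + Φ(-4.877) = 0.8307 + 0.0000 = 0.8307.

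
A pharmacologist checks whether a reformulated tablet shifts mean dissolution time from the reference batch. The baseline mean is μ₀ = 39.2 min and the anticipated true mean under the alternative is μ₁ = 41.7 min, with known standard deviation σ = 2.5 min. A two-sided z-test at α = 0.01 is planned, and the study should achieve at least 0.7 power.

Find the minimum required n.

Standardized effect: d = |μ₁ − μ₀| / σ = |41.7 − 39.2| / 2.5 = 1.0000
Set Φ(δ − 2.576) = 0.7; then δ − 2.576 = Φ⁻¹(0.7) = 0.524, giving δ = 3.100.
(For δ > 0 the lower-tail rejection region contributes negligibly to power, so the one-term inversion is standard.)
δ = d·√n ⇒ n = (δ/d)² = (3.100 / 1.0000)² = 9.61.
Round up to the next whole unit.

n = 10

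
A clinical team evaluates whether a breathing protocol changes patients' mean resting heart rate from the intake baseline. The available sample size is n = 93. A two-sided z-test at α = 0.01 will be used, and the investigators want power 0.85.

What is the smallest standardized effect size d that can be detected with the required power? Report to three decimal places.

d ≈ 0.375

Need Φ(δ − 2.576) = 0.85, so δ = 2.576 + 1.036 = 3.612.
(Lower-tail contribution to power is negligible for δ > 0.)
δ = d·√n ⇒ d = δ/√n = 3.612/√93 = 0.3746.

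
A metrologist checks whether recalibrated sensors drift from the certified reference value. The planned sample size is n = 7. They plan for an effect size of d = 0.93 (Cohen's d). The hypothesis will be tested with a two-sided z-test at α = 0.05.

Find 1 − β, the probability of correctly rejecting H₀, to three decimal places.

Power ≈ 0.692

Noncentrality parameter: δ = d·√n = 0.93 × √7 = 2.4605
Two-sided α = 0.05 → critical value z_{0.025} = 1.960.
Power = Φ(δ − 1.960) + Φ(−δ − 1.960) = Φ(0.501) + Φ(-4.421) = 0.6917 + 0.0000 = 0.6917.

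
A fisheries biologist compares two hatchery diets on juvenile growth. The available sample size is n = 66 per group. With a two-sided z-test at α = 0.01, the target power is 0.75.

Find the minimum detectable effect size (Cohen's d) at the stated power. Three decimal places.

Required noncentrality: δ = z_{0.005} + z_{0.25} = 2.576 + 0.674 = 3.250.
(The second rejection-region term Φ(−δ − z_{α/2}) is negligible and dropped.)
δ = d·√(n/2) ⇒ d = δ/√(n/2) = 3.250/√(66/2) = 0.5658.

d ≈ 0.566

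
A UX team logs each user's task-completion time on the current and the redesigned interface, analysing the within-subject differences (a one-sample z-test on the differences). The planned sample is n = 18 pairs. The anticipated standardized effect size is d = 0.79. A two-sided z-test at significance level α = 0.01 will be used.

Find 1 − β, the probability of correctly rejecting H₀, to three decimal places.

Noncentrality parameter: δ = d·√n = 0.79 × √18 = 3.3517
Critical value for a two-sided test at α = 0.01: z_{α/2} = 2.576.
Power = Φ(δ − 2.576) + Φ(−δ − 2.576) = Φ(0.776) + Φ(-5.928) = 0.7811 + 0.0000 = 0.7811.

Power ≈ 0.781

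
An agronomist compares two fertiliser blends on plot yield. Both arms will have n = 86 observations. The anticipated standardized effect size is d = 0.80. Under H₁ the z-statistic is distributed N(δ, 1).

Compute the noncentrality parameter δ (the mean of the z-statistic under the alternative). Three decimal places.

δ ≈ 5.246

The noncentrality parameter scales effect size by the design's sample-size factor: δ = d·√(n/2) = 0.80 × √(86/2) = 5.2460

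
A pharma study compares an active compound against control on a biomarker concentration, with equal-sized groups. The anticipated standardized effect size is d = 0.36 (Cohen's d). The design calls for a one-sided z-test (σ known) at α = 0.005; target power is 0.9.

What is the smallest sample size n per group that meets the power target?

Set Φ(δ − 2.576) = 0.9; then δ − 2.576 = Φ⁻¹(0.9) = 1.282, giving δ = 3.857.
δ = d·√(n/2) ⇒ n = 2(δ/d)² = 2 × (3.857 / 0.36)² = 229.62.
Rounding up, n = 230 per group.

n = 230 per group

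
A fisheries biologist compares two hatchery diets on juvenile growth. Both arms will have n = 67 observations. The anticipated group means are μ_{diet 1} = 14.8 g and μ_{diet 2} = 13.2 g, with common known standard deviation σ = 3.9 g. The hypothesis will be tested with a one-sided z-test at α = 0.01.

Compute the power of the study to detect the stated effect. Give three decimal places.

Power ≈ 0.519

Standardized effect: d = |μ_{diet 1} − μ_{diet 2}| / σ = |14.8 − 13.2| / 3.9 = 0.4103
Noncentrality parameter: λ = d·√(n/2) = 0.4103 × √(67/2) = 2.3745
Critical value for a one-sided test at α = 0.01: z_α = 2.326.
Power = P(Z > 2.326 − λ) = Φ(0.048) = 0.5192.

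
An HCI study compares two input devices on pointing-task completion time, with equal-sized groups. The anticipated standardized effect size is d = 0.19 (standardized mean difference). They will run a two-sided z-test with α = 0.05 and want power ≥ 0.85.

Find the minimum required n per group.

Set Φ(δ − 1.960) = 0.85; then δ − 1.960 = Φ⁻¹(0.85) = 1.036, giving δ = 2.996.
(Ignoring the negligible lower-tail rejection probability gives the usual closed-form inversion.)
δ = d·√(n/2) ⇒ n = 2(δ/d)² = 2 × (2.996 / 0.19)² = 497.42.
Round up to the next whole unit.

n = 498 per group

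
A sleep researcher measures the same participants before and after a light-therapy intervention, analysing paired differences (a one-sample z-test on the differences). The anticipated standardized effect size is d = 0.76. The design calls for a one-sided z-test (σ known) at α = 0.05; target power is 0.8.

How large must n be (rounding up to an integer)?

For power 0.8 need Φ(δ − z_{0.05}) = 0.8, so δ = z_{0.05} + z_{0.20} = 1.645 + 0.842 = 2.486.
δ = d·√n ⇒ n = (δ/d)² = (2.486 / 0.76)² = 10.70.
Rounding up, n = 11.

n = 11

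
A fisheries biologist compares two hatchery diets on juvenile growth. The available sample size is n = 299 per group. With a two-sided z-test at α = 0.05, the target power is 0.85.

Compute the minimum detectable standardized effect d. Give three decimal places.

d ≈ 0.245

Required noncentrality: δ = z_{0.025} + z_{0.15} = 1.960 + 1.036 = 2.996.
(Lower-tail contribution to power is negligible for δ > 0.)
δ = d·√(n/2) ⇒ d = δ/√(n/2) = 2.996/√(299/2) = 0.2451.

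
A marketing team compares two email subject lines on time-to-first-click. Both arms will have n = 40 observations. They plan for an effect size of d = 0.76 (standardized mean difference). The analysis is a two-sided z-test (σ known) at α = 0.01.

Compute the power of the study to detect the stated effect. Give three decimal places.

Noncentrality parameter: δ = d·√(n/2) = 0.76 × √(40/2) = 3.3988
Two-sided α = 0.01 → critical value z_{0.005} = 2.576.
Power = Φ(δ − 2.576) + Φ(−δ − 2.576) = Φ(0.823) + Φ(-5.975) = 0.7947 + 0.0000 = 0.7947.

Power ≈ 0.795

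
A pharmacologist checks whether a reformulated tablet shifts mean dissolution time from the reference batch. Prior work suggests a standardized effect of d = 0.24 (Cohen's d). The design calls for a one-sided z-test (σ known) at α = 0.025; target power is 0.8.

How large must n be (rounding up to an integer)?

For power 0.8 need Φ(δ − z_{0.025}) = 0.8, so δ = z_{0.025} + z_{0.20} = 1.960 + 0.842 = 2.802.
δ = d·√n ⇒ n = (δ/d)² = (2.802 / 0.24)² = 136.27.
Round up to the next whole unit.

n = 137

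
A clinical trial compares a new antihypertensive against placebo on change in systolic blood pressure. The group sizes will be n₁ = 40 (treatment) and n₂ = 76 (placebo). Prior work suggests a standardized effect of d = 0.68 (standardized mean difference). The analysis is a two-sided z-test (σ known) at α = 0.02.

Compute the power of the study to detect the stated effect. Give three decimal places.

Noncentrality parameter: δ = d / √(1/n₁ + 1/n₂) = 0.68 / √(1/40 + 1/76) = 3.4811
Two-sided α = 0.02 → critical value z_{0.01} = 2.326.
Power = Φ(δ − 2.326) + Φ(−δ − 2.326) = Φ(1.155) + Φ(-5.807) = 0.8759 + 0.0000 = 0.8759.

Power ≈ 0.876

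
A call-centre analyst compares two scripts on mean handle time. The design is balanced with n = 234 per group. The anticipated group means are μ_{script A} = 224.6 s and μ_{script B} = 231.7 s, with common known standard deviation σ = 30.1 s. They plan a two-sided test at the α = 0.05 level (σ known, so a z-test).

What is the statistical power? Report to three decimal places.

Standardized effect: d = |μ_{script A} − μ_{script B}| / σ = |224.6 − 231.7| / 30.1 = 0.2359
Noncentrality parameter: δ = d·√(n/2) = 0.2359 × √(234/2) = 2.5514
Two-sided α = 0.05 → critical value z_{0.025} = 1.960.
Power = Φ(δ − 1.960) + Φ(−δ − 1.960) = Φ(0.591) + Φ(-4.511) = 0.7229 + 0.0000 = 0.7229.

Power ≈ 0.723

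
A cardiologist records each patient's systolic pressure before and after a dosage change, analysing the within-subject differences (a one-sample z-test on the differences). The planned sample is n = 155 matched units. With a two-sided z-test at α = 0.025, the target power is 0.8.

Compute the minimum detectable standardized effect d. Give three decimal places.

Required noncentrality: δ = z_{0.0125} + z_{0.20} = 2.241 + 0.842 = 3.083.
(Lower-tail contribution to power is negligible for δ > 0.)
δ = d·√n ⇒ d = δ/√n = 3.083/√155 = 0.2476.

d ≈ 0.248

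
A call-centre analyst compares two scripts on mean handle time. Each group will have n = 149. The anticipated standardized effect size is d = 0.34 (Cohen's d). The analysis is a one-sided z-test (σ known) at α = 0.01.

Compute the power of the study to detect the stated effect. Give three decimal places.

Power ≈ 0.729

Noncentrality parameter: λ = d·√(n/2) = 0.34 × √(149/2) = 2.9347
One-sided α = 0.01 → critical value z_{0.01} = 2.326.
Power = P(Z > 2.326 − λ) = Φ(0.608) = 0.7285.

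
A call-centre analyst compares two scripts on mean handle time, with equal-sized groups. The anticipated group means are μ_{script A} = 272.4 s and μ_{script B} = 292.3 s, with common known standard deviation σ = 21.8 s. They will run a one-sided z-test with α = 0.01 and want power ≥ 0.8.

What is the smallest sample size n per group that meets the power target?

Standardized effect: d = |μ_{script A} − μ_{script B}| / σ = |272.4 − 292.3| / 21.8 = 0.9128
For power 0.8 need Φ(δ − z_{0.01}) = 0.8, so δ = z_{0.01} + z_{0.20} = 2.326 + 0.842 = 3.168.
δ = d·√(n/2) ⇒ n = 2(δ/d)² = 2 × (3.168 / 0.9128)² = 24.09.
Rounding up, n = 25 per group.

n = 25 per group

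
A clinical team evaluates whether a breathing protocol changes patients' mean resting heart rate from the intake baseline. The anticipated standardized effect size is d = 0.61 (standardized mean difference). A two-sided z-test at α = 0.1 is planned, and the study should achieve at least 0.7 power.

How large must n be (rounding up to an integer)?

Set Φ(δ − 1.645) = 0.7; then δ − 1.645 = Φ⁻¹(0.7) = 0.524, giving δ = 2.169.
(The Φ(−δ − z_{α/2}) term is vanishingly small for δ > 0 and is dropped in the standard sample-size formula.)
δ = d·√n ⇒ n = (δ/d)² = (2.169 / 0.61)² = 12.65.
Round up to the next whole unit.

n = 13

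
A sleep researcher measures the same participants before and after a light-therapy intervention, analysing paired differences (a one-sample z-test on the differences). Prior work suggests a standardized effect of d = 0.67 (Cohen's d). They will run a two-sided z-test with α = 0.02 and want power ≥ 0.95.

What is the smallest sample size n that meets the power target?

n = 36

For power 0.95 need Φ(δ − z_{0.01}) = 0.95, so δ = z_{0.01} + z_{0.05} = 2.326 + 1.645 = 3.971.
(Ignoring the negligible lower-tail rejection probability gives the usual closed-form inversion.)
δ = d·√n ⇒ n = (δ/d)² = (3.971 / 0.67)² = 35.13.
Round up to the next whole unit.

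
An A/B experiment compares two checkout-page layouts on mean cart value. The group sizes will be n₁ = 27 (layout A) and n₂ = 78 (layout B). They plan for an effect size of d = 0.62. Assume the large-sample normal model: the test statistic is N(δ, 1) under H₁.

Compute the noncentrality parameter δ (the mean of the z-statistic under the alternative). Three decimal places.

δ ≈ 2.777

The noncentrality parameter scales effect size by the design's sample-size factor: δ = d / √(1/n₁ + 1/n₂) = 0.62 / √(1/27 + 1/78) = 2.7767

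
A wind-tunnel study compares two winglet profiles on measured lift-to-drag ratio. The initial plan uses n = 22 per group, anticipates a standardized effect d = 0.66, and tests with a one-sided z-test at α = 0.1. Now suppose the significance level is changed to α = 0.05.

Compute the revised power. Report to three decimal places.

Power ≈ 0.707

δ = d·√(n/2) = 0.66 × √(22/2) = 2.1890 (unchanged). New critical value: z_{0.05} = 1.645.
Revised power = Φ(δ − 1.645) = Φ(0.544) = 0.7068.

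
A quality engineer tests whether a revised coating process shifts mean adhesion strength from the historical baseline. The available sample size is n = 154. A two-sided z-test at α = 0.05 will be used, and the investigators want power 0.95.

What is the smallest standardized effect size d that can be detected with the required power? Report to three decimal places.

d ≈ 0.290

Need Φ(δ − 1.960) = 0.95, so δ = 1.960 + 1.645 = 3.605.
(Lower-tail contribution to power is negligible for δ > 0.)
δ = d·√n ⇒ d = δ/√n = 3.605/√154 = 0.2905.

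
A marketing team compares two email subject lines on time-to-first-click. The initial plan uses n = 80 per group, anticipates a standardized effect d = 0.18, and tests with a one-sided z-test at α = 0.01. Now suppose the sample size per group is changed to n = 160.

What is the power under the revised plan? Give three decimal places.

With n = 160 per group: δ = d·√(n/2) = 0.18 × √(160/2) = 1.6100. Critical value z_{0.01} = 2.326.
Revised power = Φ(δ − 2.326) = Φ(-0.716) = 0.2369.

Power ≈ 0.237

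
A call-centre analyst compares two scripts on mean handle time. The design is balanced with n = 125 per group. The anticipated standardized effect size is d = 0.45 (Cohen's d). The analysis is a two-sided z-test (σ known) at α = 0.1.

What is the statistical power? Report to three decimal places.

Noncentrality parameter: δ = d·√(n/2) = 0.45 × √(125/2) = 3.5576
Two-sided α = 0.1 → critical value z_{0.05} = 1.645.
Power = Φ(δ − 1.645) + Φ(−δ − 1.645) = Φ(1.913) + Φ(-5.202) = 0.9721 + 0.0000 = 0.9721.

Power ≈ 0.972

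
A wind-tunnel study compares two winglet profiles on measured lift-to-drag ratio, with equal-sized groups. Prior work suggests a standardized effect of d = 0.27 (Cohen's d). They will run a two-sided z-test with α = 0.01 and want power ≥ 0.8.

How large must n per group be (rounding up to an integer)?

n = 321 per group

Set Φ(δ − 2.576) = 0.8; then δ − 2.576 = Φ⁻¹(0.8) = 0.842, giving δ = 3.417.
(The Φ(−δ − z_{α/2}) term is vanishingly small for δ > 0 and is dropped in the standard sample-size formula.)
δ = d·√(n/2) ⇒ n = 2(δ/d)² = 2 × (3.417 / 0.27)² = 320.41.
Rounding up, n = 321 per group.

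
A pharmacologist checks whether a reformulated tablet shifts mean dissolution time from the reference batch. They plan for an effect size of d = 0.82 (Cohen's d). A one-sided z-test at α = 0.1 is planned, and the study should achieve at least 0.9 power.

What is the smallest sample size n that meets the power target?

For power 0.9 need Φ(δ − z_{0.1}) = 0.9, so δ = z_{0.1} + z_{0.10} = 1.282 + 1.282 = 2.563.
δ = d·√n ⇒ n = (δ/d)² = (2.563 / 0.82)² = 9.77.
Rounding up, n = 10.

n = 10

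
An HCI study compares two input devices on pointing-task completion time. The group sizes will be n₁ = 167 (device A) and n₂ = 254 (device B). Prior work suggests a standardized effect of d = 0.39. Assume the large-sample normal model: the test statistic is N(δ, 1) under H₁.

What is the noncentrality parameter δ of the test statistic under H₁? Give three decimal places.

δ ≈ 3.915

The noncentrality parameter scales effect size by the design's sample-size factor: δ = d / √(1/n₁ + 1/n₂) = 0.39 / √(1/167 + 1/254) = 3.9147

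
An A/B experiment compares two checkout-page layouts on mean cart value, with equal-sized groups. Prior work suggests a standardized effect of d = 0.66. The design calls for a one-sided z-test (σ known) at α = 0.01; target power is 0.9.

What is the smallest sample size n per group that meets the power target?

n = 60 per group

Set Φ(δ − 2.326) = 0.9; then δ − 2.326 = Φ⁻¹(0.9) = 1.282, giving δ = 3.608.
δ = d·√(n/2) ⇒ n = 2(δ/d)² = 2 × (3.608 / 0.66)² = 59.77.
Rounding up, n = 60 per group.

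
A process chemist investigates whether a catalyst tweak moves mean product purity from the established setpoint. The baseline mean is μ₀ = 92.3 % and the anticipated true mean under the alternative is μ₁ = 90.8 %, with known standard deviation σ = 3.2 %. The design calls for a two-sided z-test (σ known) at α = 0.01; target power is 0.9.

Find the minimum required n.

Standardized effect: d = |μ₁ − μ₀| / σ = |90.8 − 92.3| / 3.2 = 0.4688
For power 0.9 need Φ(δ − z_{0.005}) = 0.9, so δ = z_{0.005} + z_{0.10} = 2.576 + 1.282 = 3.857.
(The Φ(−δ − z_{α/2}) term is vanishingly small for δ > 0 and is dropped in the standard sample-size formula.)
δ = d·√n ⇒ n = (δ/d)² = (3.857 / 0.4688)² = 67.72.
Rounding up, n = 68.

n = 68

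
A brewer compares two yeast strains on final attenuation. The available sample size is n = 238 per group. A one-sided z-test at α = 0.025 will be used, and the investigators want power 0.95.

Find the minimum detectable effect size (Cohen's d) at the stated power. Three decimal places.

Need Φ(δ − 1.960) = 0.95, so δ = 1.960 + 1.645 = 3.605.
δ = d·√(n/2) ⇒ d = δ/√(n/2) = 3.605/√(238/2) = 0.3305.

d ≈ 0.330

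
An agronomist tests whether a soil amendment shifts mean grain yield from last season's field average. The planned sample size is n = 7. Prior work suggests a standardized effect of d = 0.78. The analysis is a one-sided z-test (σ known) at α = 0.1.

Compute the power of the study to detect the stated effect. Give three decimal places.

Power ≈ 0.783

Noncentrality parameter: δ = d·√n = 0.78 × √7 = 2.0637
One-sided α = 0.1 → critical value z_{0.1} = 1.282.
Power = Φ(δ − 1.282) = Φ(0.782) = 0.7829.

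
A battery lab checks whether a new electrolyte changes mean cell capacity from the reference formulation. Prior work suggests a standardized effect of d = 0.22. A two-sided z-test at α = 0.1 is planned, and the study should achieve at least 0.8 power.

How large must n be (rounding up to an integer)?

Set Φ(δ − 1.645) = 0.8; then δ − 1.645 = Φ⁻¹(0.8) = 0.842, giving δ = 2.486.
(The Φ(−δ − z_{α/2}) term is vanishingly small for δ > 0 and is dropped in the standard sample-size formula.)
δ = d·√n ⇒ n = (δ/d)² = (2.486 / 0.22)² = 127.74.
Rounding up, n = 128.

n = 128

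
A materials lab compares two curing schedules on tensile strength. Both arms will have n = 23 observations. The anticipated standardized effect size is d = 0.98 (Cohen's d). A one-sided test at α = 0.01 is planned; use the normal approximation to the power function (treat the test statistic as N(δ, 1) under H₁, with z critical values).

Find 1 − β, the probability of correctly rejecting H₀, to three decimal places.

Noncentrality parameter: δ = d·√(n/2) = 0.98 × √(23/2) = 3.3233
One-sided α = 0.01 → critical value z_{0.01} = 2.326.
Power = P(Z > 2.326 − δ) = Φ(0.997) = 0.8406.

Power ≈ 0.841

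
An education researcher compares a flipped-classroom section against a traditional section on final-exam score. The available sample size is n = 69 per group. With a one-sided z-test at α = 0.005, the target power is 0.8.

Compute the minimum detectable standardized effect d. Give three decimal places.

d ≈ 0.582

Need Φ(δ − 2.576) = 0.8, so δ = 2.576 + 0.842 = 3.417.
δ = d·√(n/2) ⇒ d = δ/√(n/2) = 3.417/√(69/2) = 0.5818.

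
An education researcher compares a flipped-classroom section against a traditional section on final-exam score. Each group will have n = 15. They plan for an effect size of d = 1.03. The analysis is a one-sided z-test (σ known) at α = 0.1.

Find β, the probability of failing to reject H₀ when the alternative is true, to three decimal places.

β ≈ 0.062

Noncentrality parameter: δ = d·√(n/2) = 1.03 × √(15/2) = 2.8208
One-sided α = 0.1 → critical value z_{0.1} = 1.282.
Power = P(Z > 1.282 − δ) = Φ(1.539) = 0.9381.
Type II error: β = 1 − power = 1 − 0.9381 = 0.0619.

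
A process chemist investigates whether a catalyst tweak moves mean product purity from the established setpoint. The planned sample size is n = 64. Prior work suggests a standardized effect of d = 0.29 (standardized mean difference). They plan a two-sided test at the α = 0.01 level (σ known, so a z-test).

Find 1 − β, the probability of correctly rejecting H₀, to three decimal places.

Noncentrality parameter: δ = d·√n = 0.29 × √64 = 2.3200
Critical value for a two-sided test at α = 0.01: z_{α/2} = 2.576.
Power = Φ(δ − 2.576) + Φ(−δ − 2.576) = Φ(-0.256) + Φ(-4.896) = 0.3990 + 0.0000 = 0.3990.

Power ≈ 0.399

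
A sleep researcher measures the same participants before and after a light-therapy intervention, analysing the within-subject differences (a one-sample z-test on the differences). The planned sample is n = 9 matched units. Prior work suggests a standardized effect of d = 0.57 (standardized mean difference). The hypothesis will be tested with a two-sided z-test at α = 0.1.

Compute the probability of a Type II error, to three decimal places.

Noncentrality parameter: δ = d·√n = 0.57 × √9 = 1.7100
Two-sided α = 0.1 → critical value z_{0.05} = 1.645.
Power = Φ(δ − 1.645) + Φ(−δ − 1.645) = Φ(0.065) + Φ(-3.355) = 0.5260 + 0.0004 = 0.5264.
Type II error: β = 1 − power = 1 − 0.5264 = 0.4736.

β ≈ 0.474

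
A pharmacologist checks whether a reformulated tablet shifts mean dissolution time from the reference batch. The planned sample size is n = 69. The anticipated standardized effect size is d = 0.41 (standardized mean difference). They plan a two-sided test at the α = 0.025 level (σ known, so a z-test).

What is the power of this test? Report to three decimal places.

Noncentrality parameter: δ = d·√n = 0.41 × √69 = 3.4057
Two-sided α = 0.025 → critical value z_{0.0125} = 2.241.
Power = Φ(δ − 2.241) + Φ(−δ − 2.241) = Φ(1.164) + Φ(-5.647) = 0.8779 + 0.0000 = 0.8779.

Power ≈ 0.878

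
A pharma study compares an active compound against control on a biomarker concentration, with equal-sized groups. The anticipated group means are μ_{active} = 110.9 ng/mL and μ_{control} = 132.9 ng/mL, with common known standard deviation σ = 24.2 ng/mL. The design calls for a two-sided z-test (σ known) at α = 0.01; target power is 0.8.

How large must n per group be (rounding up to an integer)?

n = 29 per group

Standardized effect: d = |μ_{active} − μ_{control}| / σ = |110.9 − 132.9| / 24.2 = 0.9091
Set Φ(δ − 2.576) = 0.8; then δ − 2.576 = Φ⁻¹(0.8) = 0.842, giving δ = 3.417.
(For δ > 0 the lower-tail rejection region contributes negligibly to power, so the one-term inversion is standard.)
δ = d·√(n/2) ⇒ n = 2(δ/d)² = 2 × (3.417 / 0.9091)² = 28.26.
Rounding up, n = 29 per group.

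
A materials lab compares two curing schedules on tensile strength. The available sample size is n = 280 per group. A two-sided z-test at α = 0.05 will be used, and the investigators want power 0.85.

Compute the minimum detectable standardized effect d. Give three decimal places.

Required noncentrality: δ = z_{0.025} + z_{0.15} = 1.960 + 1.036 = 2.996.
(Lower-tail contribution to power is negligible for δ > 0.)
δ = d·√(n/2) ⇒ d = δ/√(n/2) = 2.996/√(280/2) = 0.2532.

d ≈ 0.253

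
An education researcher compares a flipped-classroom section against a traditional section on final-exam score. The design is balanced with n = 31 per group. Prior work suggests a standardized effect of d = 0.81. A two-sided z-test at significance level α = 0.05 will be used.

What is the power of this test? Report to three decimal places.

Noncentrality parameter: δ = d·√(n/2) = 0.81 × √(31/2) = 3.1890
Critical value for a two-sided test at α = 0.05: z_{α/2} = 1.960.
Power = Φ(δ − 1.960) + Φ(−δ − 1.960) = Φ(1.229) + Φ(-5.149) = 0.8905 + 0.0000 = 0.8905.

Power ≈ 0.890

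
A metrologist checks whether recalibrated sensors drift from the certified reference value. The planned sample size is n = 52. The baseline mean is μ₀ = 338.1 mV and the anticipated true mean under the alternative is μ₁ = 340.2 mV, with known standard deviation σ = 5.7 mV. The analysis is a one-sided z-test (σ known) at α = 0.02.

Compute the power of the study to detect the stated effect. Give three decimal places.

Standardized effect: d = |μ₁ − μ₀| / σ = |340.2 − 338.1| / 5.7 = 0.3684
Noncentrality parameter: δ = d·√n = 0.3684 × √52 = 2.6567
Critical value for a one-sided test at α = 0.02: z_α = 2.054.
Power = P(Z > 2.054 − δ) = Φ(0.603) = 0.7267.

Power ≈ 0.727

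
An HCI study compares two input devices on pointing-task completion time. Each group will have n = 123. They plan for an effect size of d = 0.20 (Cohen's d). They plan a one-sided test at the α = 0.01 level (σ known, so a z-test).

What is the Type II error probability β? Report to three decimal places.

β ≈ 0.776

Noncentrality parameter: λ = d·√(n/2) = 0.20 × √(123/2) = 1.5684
Critical value for a one-sided test at α = 0.01: z_α = 2.326.
Power = P(Z > 2.326 − λ) = Φ(-0.758) = 0.2243.
Type II error: β = 1 − power = 1 − 0.2243 = 0.7757.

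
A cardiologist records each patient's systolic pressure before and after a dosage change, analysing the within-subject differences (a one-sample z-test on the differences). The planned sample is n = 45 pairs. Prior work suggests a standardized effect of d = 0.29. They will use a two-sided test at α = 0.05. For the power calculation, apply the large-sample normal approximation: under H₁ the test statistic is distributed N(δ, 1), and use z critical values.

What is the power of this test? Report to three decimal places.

Noncentrality parameter: δ = d·√n = 0.29 × √45 = 1.9454
Critical value for a two-sided test at α = 0.05: z_{α/2} = 1.960.
Power = Φ(δ − 1.960) + Φ(−δ − 1.960) = Φ(-0.015) + Φ(-3.905) = 0.4942 + 0.0000 = 0.4942.

Power ≈ 0.494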